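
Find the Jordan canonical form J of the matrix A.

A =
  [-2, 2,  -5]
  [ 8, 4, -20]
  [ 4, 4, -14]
J_2(-4) ⊕ J_1(-4)

The characteristic polynomial is
  det(x·I − A) = x^3 + 12*x^2 + 48*x + 64 = (x + 4)^3

Eigenvalues and multiplicities (the geometric multiplicity of λ is n − rank(A − λI), which equals the number of Jordan blocks for λ):
  λ = -4: algebraic multiplicity = 3, geometric multiplicity = 2

Determining the block sizes for each eigenvalue:
  λ = -4: 2 blocks summing to 3 forces exactly one block of size 2 and the rest size 1 → block sizes [2, 1]

Assembling the blocks gives a Jordan form
J =
  [-4,  1,  0]
  [ 0, -4,  0]
  [ 0,  0, -4]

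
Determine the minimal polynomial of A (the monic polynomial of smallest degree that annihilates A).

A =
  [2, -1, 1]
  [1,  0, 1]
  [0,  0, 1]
x^2 - 2*x + 1

The characteristic polynomial is χ_A(x) = (x - 1)^3, so the eigenvalues are known. The minimal polynomial is
  m_A(x) = Π_λ (x − λ)^{k_λ}
where k_λ is the size of the *largest* Jordan block for λ (equivalently, the smallest k with (A − λI)^k v = 0 for every generalised eigenvector v of λ).

  λ = 1: largest Jordan block has size 2, contributing (x − 1)^2

So m_A(x) = (x - 1)^2 = x^2 - 2*x + 1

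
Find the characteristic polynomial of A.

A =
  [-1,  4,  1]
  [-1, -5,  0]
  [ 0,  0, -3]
x^3 + 9*x^2 + 27*x + 27

Expanding det(x·I − A) (e.g. by cofactor expansion or by noting that A is similar to its Jordan form J, which has the same characteristic polynomial as A) gives
  χ_A(x) = x^3 + 9*x^2 + 27*x + 27
which factors as (x + 3)^3. The eigenvalues (with algebraic multiplicities) are λ = -3 with multiplicity 3.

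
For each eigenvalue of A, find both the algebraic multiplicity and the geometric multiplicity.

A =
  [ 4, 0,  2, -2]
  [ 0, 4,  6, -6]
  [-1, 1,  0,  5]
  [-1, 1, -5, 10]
λ = 4: alg = 2, geom = 2; λ = 5: alg = 2, geom = 1

Step 1 — factor the characteristic polynomial to read off the algebraic multiplicities:
  χ_A(x) = (x - 5)^2*(x - 4)^2

Step 2 — compute geometric multiplicities via the rank-nullity identity g(λ) = n − rank(A − λI):
  rank(A − (4)·I) = 2, so dim ker(A − (4)·I) = n − 2 = 2
  rank(A − (5)·I) = 3, so dim ker(A − (5)·I) = n − 3 = 1

Summary:
  λ = 4: algebraic multiplicity = 2, geometric multiplicity = 2
  λ = 5: algebraic multiplicity = 2, geometric multiplicity = 1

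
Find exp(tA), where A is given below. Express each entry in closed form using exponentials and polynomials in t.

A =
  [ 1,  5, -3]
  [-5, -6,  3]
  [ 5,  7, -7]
e^{tA} =
  [-15*t^2*exp(-4*t)/2 + 5*t*exp(-4*t) + exp(-4*t), -3*t^2*exp(-4*t) + 5*t*exp(-4*t), 9*t^2*exp(-4*t)/2 - 3*t*exp(-4*t)]
  [-5*t*exp(-4*t), -2*t*exp(-4*t) + exp(-4*t), 3*t*exp(-4*t)]
  [-25*t^2*exp(-4*t)/2 + 5*t*exp(-4*t), -5*t^2*exp(-4*t) + 7*t*exp(-4*t), 15*t^2*exp(-4*t)/2 - 3*t*exp(-4*t) + exp(-4*t)]

Strategy: write A = P · J · P⁻¹ where J is a Jordan canonical form, so e^{tA} = P · e^{tJ} · P⁻¹, and e^{tJ} can be computed block-by-block.

A has Jordan form
J =
  [-4,  1,  0]
  [ 0, -4,  1]
  [ 0,  0, -4]
(up to reordering of blocks).

Per-block formulas:
  For a 3×3 Jordan block J_3(-4): exp(t · J_3(-4)) = e^(-4t)·(I + t·N + (t^2/2)·N^2), where N is the 3×3 nilpotent shift.

After assembling e^{tJ} and conjugating by P, we get:

e^{tA} =
  [-15*t^2*exp(-4*t)/2 + 5*t*exp(-4*t) + exp(-4*t), -3*t^2*exp(-4*t) + 5*t*exp(-4*t), 9*t^2*exp(-4*t)/2 - 3*t*exp(-4*t)]
  [-5*t*exp(-4*t), -2*t*exp(-4*t) + exp(-4*t), 3*t*exp(-4*t)]
  [-25*t^2*exp(-4*t)/2 + 5*t*exp(-4*t), -5*t^2*exp(-4*t) + 7*t*exp(-4*t), 15*t^2*exp(-4*t)/2 - 3*t*exp(-4*t) + exp(-4*t)]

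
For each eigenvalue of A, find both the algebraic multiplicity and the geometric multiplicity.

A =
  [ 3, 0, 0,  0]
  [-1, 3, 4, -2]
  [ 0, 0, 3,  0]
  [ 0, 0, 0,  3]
λ = 3: alg = 4, geom = 3

Step 1 — factor the characteristic polynomial to read off the algebraic multiplicities:
  χ_A(x) = (x - 3)^4

Step 2 — compute geometric multiplicities via the rank-nullity identity g(λ) = n − rank(A − λI):
  rank(A − (3)·I) = 1, so dim ker(A − (3)·I) = n − 1 = 3

Summary:
  λ = 3: algebraic multiplicity = 4, geometric multiplicity = 3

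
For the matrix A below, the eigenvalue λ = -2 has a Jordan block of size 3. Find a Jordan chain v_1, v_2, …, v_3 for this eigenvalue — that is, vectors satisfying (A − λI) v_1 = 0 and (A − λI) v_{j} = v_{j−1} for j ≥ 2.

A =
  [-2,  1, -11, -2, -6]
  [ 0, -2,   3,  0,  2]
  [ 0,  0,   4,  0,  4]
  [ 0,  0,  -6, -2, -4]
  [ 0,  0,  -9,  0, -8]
A Jordan chain for λ = -2 of length 3:
v_1 = (3, 0, 0, 0, 0)ᵀ
v_2 = (-11, 3, 6, -6, -9)ᵀ
v_3 = (0, 0, 1, 0, 0)ᵀ

Let N = A − (-2)·I. We want v_3 with N^3 v_3 = 0 but N^2 v_3 ≠ 0; then v_{j-1} := N · v_j for j = 3, …, 2.

Pick v_3 = (0, 0, 1, 0, 0)ᵀ.
Then v_2 = N · v_3 = (-11, 3, 6, -6, -9)ᵀ.
Then v_1 = N · v_2 = (3, 0, 0, 0, 0)ᵀ.

Sanity check: (A − (-2)·I) v_1 = (0, 0, 0, 0, 0)ᵀ = 0. ✓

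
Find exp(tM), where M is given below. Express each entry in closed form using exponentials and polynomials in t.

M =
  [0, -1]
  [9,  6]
e^{tM} =
  [-3*t*exp(3*t) + exp(3*t), -t*exp(3*t)]
  [9*t*exp(3*t), 3*t*exp(3*t) + exp(3*t)]

Strategy: write M = P · J · P⁻¹ where J is a Jordan canonical form, so e^{tM} = P · e^{tJ} · P⁻¹, and e^{tJ} can be computed block-by-block.

M has Jordan form
J =
  [3, 1]
  [0, 3]
(up to reordering of blocks).

Per-block formulas:
  For a 2×2 Jordan block J_2(3): exp(t · J_2(3)) = e^(3t)·(I + t·N), where N is the 2×2 nilpotent shift.

After assembling e^{tJ} and conjugating by P, we get:

e^{tM} =
  [-3*t*exp(3*t) + exp(3*t), -t*exp(3*t)]
  [9*t*exp(3*t), 3*t*exp(3*t) + exp(3*t)]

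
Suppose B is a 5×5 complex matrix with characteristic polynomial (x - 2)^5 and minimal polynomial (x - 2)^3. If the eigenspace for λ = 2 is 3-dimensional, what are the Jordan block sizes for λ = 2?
Block sizes for λ = 2: [3, 1, 1]

Step 1 — from the characteristic polynomial, algebraic multiplicity of λ = 2 is 5. From dim ker(B − (2)·I) = 3, there are exactly 3 Jordan blocks for λ = 2.
Step 2 — from the minimal polynomial, the factor (x − 2)^3 tells us the largest block for λ = 2 has size 3.
Step 3 — with total size 5, 3 blocks, and largest block 3, the block sizes (in nonincreasing order) are [3, 1, 1].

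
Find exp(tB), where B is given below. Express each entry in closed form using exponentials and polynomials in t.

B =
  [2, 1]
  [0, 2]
e^{tB} =
  [exp(2*t), t*exp(2*t)]
  [0, exp(2*t)]

Strategy: write B = P · J · P⁻¹ where J is a Jordan canonical form, so e^{tB} = P · e^{tJ} · P⁻¹, and e^{tJ} can be computed block-by-block.

B has Jordan form
J =
  [2, 1]
  [0, 2]
(up to reordering of blocks).

Per-block formulas:
  For a 2×2 Jordan block J_2(2): exp(t · J_2(2)) = e^(2t)·(I + t·N), where N is the 2×2 nilpotent shift.

After assembling e^{tJ} and conjugating by P, we get:

e^{tB} =
  [exp(2*t), t*exp(2*t)]
  [0, exp(2*t)]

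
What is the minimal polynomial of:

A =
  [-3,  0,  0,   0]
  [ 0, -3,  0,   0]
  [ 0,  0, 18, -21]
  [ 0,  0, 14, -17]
x^2 - x - 12

The characteristic polynomial is χ_A(x) = (x - 4)*(x + 3)^3, so the eigenvalues are known. The minimal polynomial is
  m_A(x) = Π_λ (x − λ)^{k_λ}
where k_λ is the size of the *largest* Jordan block for λ (equivalently, the smallest k with (A − λI)^k v = 0 for every generalised eigenvector v of λ).

  λ = -3: largest Jordan block has size 1, contributing (x + 3)
  λ = 4: largest Jordan block has size 1, contributing (x − 4)

So m_A(x) = (x - 4)*(x + 3) = x^2 - x - 12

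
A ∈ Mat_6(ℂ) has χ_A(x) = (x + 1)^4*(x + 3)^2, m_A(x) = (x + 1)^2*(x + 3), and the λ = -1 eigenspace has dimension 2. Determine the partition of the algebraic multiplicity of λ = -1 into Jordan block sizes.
Block sizes for λ = -1: [2, 2]

Step 1 — from the characteristic polynomial, algebraic multiplicity of λ = -1 is 4. From dim ker(A − (-1)·I) = 2, there are exactly 2 Jordan blocks for λ = -1.
Step 2 — from the minimal polynomial, the factor (x + 1)^2 tells us the largest block for λ = -1 has size 2.
Step 3 — with total size 4, 2 blocks, and largest block 2, the block sizes (in nonincreasing order) are [2, 2].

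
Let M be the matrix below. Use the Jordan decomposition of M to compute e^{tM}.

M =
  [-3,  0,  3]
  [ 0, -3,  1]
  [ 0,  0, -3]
e^{tM} =
  [exp(-3*t), 0, 3*t*exp(-3*t)]
  [0, exp(-3*t), t*exp(-3*t)]
  [0, 0, exp(-3*t)]

Strategy: write M = P · J · P⁻¹ where J is a Jordan canonical form, so e^{tM} = P · e^{tJ} · P⁻¹, and e^{tJ} can be computed block-by-block.

M has Jordan form
J =
  [-3,  1,  0]
  [ 0, -3,  0]
  [ 0,  0, -3]
(up to reordering of blocks).

Per-block formulas:
  For a 2×2 Jordan block J_2(-3): exp(t · J_2(-3)) = e^(-3t)·(I + t·N), where N is the 2×2 nilpotent shift.
  For a 1×1 block at λ = -3: exp(t · [-3]) = [e^(-3t)].

After assembling e^{tJ} and conjugating by P, we get:

e^{tM} =
  [exp(-3*t), 0, 3*t*exp(-3*t)]
  [0, exp(-3*t), t*exp(-3*t)]
  [0, 0, exp(-3*t)]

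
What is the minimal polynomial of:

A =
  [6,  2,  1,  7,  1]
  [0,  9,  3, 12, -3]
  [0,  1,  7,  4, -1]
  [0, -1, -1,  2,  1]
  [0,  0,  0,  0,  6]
x^2 - 12*x + 36

The characteristic polynomial is χ_A(x) = (x - 6)^5, so the eigenvalues are known. The minimal polynomial is
  m_A(x) = Π_λ (x − λ)^{k_λ}
where k_λ is the size of the *largest* Jordan block for λ (equivalently, the smallest k with (A − λI)^k v = 0 for every generalised eigenvector v of λ).

  λ = 6: largest Jordan block has size 2, contributing (x − 6)^2

So m_A(x) = (x - 6)^2 = x^2 - 12*x + 36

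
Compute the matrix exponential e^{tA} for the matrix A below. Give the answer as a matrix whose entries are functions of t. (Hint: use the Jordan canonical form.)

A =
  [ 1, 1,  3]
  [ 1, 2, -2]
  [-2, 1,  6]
e^{tA} =
  [-t^2*exp(3*t)/2 - 2*t*exp(3*t) + exp(3*t), t*exp(3*t), t^2*exp(3*t)/2 + 3*t*exp(3*t)]
  [t^2*exp(3*t)/2 + t*exp(3*t), -t*exp(3*t) + exp(3*t), -t^2*exp(3*t)/2 - 2*t*exp(3*t)]
  [-t^2*exp(3*t)/2 - 2*t*exp(3*t), t*exp(3*t), t^2*exp(3*t)/2 + 3*t*exp(3*t) + exp(3*t)]

Strategy: write A = P · J · P⁻¹ where J is a Jordan canonical form, so e^{tA} = P · e^{tJ} · P⁻¹, and e^{tJ} can be computed block-by-block.

A has Jordan form
J =
  [3, 1, 0]
  [0, 3, 1]
  [0, 0, 3]
(up to reordering of blocks).

Per-block formulas:
  For a 3×3 Jordan block J_3(3): exp(t · J_3(3)) = e^(3t)·(I + t·N + (t^2/2)·N^2), where N is the 3×3 nilpotent shift.

After assembling e^{tJ} and conjugating by P, we get:

e^{tA} =
  [-t^2*exp(3*t)/2 - 2*t*exp(3*t) + exp(3*t), t*exp(3*t), t^2*exp(3*t)/2 + 3*t*exp(3*t)]
  [t^2*exp(3*t)/2 + t*exp(3*t), -t*exp(3*t) + exp(3*t), -t^2*exp(3*t)/2 - 2*t*exp(3*t)]
  [-t^2*exp(3*t)/2 - 2*t*exp(3*t), t*exp(3*t), t^2*exp(3*t)/2 + 3*t*exp(3*t) + exp(3*t)]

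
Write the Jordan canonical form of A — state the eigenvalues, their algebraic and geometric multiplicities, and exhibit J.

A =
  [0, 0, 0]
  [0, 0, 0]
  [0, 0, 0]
J_1(0) ⊕ J_1(0) ⊕ J_1(0)

The characteristic polynomial is
  det(x·I − A) = x^3

Eigenvalues and multiplicities (the geometric multiplicity of λ is n − rank(A − λI), which equals the number of Jordan blocks for λ):
  λ = 0: algebraic multiplicity = 3, geometric multiplicity = 3

Determining the block sizes for each eigenvalue:
  λ = 0: gm = am = 3, so every block has size 1 → block sizes [1, 1, 1]

Assembling the blocks gives a Jordan form
J =
  [0, 0, 0]
  [0, 0, 0]
  [0, 0, 0]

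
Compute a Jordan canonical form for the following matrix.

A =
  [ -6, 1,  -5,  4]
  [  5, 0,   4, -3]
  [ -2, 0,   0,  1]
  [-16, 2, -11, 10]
J_2(1) ⊕ J_2(1)

The characteristic polynomial is
  det(x·I − A) = x^4 - 4*x^3 + 6*x^2 - 4*x + 1 = (x - 1)^4

Eigenvalues and multiplicities (the geometric multiplicity of λ is n − rank(A − λI), which equals the number of Jordan blocks for λ):
  λ = 1: algebraic multiplicity = 4, geometric multiplicity = 2

Determining the block sizes for each eigenvalue:
  λ = 1: with am = 4 and gm = 2, the partition is not yet determined (e.g. several partitions of 4 into 2 parts exist). Let N = A − (1)·I. Computing rank(N^1) = 2, rank(N^2) = 0; the number of blocks of size ≥ j is rank(N^{j−1}) − rank(N^j), giving [2, 2]. So we have 2 block(s) of size 2 → block sizes [2, 2]

Assembling the blocks gives a Jordan form
J =
  [1, 1, 0, 0]
  [0, 1, 0, 0]
  [0, 0, 1, 1]
  [0, 0, 0, 1]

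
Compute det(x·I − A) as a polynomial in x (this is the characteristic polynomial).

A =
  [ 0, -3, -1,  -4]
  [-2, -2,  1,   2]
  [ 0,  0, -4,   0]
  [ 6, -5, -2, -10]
x^4 + 16*x^3 + 96*x^2 + 256*x + 256

Expanding det(x·I − A) (e.g. by cofactor expansion or by noting that A is similar to its Jordan form J, which has the same characteristic polynomial as A) gives
  χ_A(x) = x^4 + 16*x^3 + 96*x^2 + 256*x + 256
which factors as (x + 4)^4. The eigenvalues (with algebraic multiplicities) are λ = -4 with multiplicity 4.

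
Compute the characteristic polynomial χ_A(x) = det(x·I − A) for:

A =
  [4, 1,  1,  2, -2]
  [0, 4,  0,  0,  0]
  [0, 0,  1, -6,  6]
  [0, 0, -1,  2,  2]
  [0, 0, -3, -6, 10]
x^5 - 21*x^4 + 176*x^3 - 736*x^2 + 1536*x - 1280

Expanding det(x·I − A) (e.g. by cofactor expansion or by noting that A is similar to its Jordan form J, which has the same characteristic polynomial as A) gives
  χ_A(x) = x^5 - 21*x^4 + 176*x^3 - 736*x^2 + 1536*x - 1280
which factors as (x - 5)*(x - 4)^4. The eigenvalues (with algebraic multiplicities) are λ = 4 with multiplicity 4, λ = 5 with multiplicity 1.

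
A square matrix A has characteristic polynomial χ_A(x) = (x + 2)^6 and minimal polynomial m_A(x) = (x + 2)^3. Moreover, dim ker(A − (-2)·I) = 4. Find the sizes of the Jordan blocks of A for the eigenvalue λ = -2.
Block sizes for λ = -2: [3, 1, 1, 1]

Step 1 — from the characteristic polynomial, algebraic multiplicity of λ = -2 is 6. From dim ker(A − (-2)·I) = 4, there are exactly 4 Jordan blocks for λ = -2.
Step 2 — from the minimal polynomial, the factor (x + 2)^3 tells us the largest block for λ = -2 has size 3.
Step 3 — with total size 6, 4 blocks, and largest block 3, the block sizes (in nonincreasing order) are [3, 1, 1, 1].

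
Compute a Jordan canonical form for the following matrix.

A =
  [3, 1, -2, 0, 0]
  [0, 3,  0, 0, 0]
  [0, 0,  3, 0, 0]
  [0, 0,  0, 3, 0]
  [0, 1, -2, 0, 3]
J_2(3) ⊕ J_1(3) ⊕ J_1(3) ⊕ J_1(3)

The characteristic polynomial is
  det(x·I − A) = x^5 - 15*x^4 + 90*x^3 - 270*x^2 + 405*x - 243 = (x - 3)^5

Eigenvalues and multiplicities (the geometric multiplicity of λ is n − rank(A − λI), which equals the number of Jordan blocks for λ):
  λ = 3: algebraic multiplicity = 5, geometric multiplicity = 4

Determining the block sizes for each eigenvalue:
  λ = 3: 4 blocks summing to 5 forces exactly one block of size 2 and the rest size 1 → block sizes [2, 1, 1, 1]

Assembling the blocks gives a Jordan form
J =
  [3, 1, 0, 0, 0]
  [0, 3, 0, 0, 0]
  [0, 0, 3, 0, 0]
  [0, 0, 0, 3, 0]
  [0, 0, 0, 0, 3]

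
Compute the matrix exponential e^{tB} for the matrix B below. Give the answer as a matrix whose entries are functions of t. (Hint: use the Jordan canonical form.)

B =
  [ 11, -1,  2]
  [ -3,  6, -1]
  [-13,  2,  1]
e^{tB} =
  [t^2*exp(6*t) + 5*t*exp(6*t) + exp(6*t), -t^2*exp(6*t)/2 - t*exp(6*t), t^2*exp(6*t)/2 + 2*t*exp(6*t)]
  [-t^2*exp(6*t) - 3*t*exp(6*t), t^2*exp(6*t)/2 + exp(6*t), -t^2*exp(6*t)/2 - t*exp(6*t)]
  [-3*t^2*exp(6*t) - 13*t*exp(6*t), 3*t^2*exp(6*t)/2 + 2*t*exp(6*t), -3*t^2*exp(6*t)/2 - 5*t*exp(6*t) + exp(6*t)]

Strategy: write B = P · J · P⁻¹ where J is a Jordan canonical form, so e^{tB} = P · e^{tJ} · P⁻¹, and e^{tJ} can be computed block-by-block.

B has Jordan form
J =
  [6, 1, 0]
  [0, 6, 1]
  [0, 0, 6]
(up to reordering of blocks).

Per-block formulas:
  For a 3×3 Jordan block J_3(6): exp(t · J_3(6)) = e^(6t)·(I + t·N + (t^2/2)·N^2), where N is the 3×3 nilpotent shift.

After assembling e^{tJ} and conjugating by P, we get:

e^{tB} =
  [t^2*exp(6*t) + 5*t*exp(6*t) + exp(6*t), -t^2*exp(6*t)/2 - t*exp(6*t), t^2*exp(6*t)/2 + 2*t*exp(6*t)]
  [-t^2*exp(6*t) - 3*t*exp(6*t), t^2*exp(6*t)/2 + exp(6*t), -t^2*exp(6*t)/2 - t*exp(6*t)]
  [-3*t^2*exp(6*t) - 13*t*exp(6*t), 3*t^2*exp(6*t)/2 + 2*t*exp(6*t), -3*t^2*exp(6*t)/2 - 5*t*exp(6*t) + exp(6*t)]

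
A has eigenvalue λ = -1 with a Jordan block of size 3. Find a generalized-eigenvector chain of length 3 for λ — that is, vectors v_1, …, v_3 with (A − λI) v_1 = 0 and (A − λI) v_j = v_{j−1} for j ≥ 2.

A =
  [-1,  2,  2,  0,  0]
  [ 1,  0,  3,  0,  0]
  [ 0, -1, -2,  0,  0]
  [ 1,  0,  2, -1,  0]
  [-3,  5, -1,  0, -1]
A Jordan chain for λ = -1 of length 3:
v_1 = (2, 1, -1, 0, 5)ᵀ
v_2 = (0, 1, 0, 1, -3)ᵀ
v_3 = (1, 0, 0, 0, 0)ᵀ

Let N = A − (-1)·I. We want v_3 with N^3 v_3 = 0 but N^2 v_3 ≠ 0; then v_{j-1} := N · v_j for j = 3, …, 2.

Pick v_3 = (1, 0, 0, 0, 0)ᵀ.
Then v_2 = N · v_3 = (0, 1, 0, 1, -3)ᵀ.
Then v_1 = N · v_2 = (2, 1, -1, 0, 5)ᵀ.

Sanity check: (A − (-1)·I) v_1 = (0, 0, 0, 0, 0)ᵀ = 0. ✓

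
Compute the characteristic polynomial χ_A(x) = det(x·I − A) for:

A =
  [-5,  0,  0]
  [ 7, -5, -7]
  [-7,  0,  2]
x^3 + 8*x^2 + 5*x - 50

Expanding det(x·I − A) (e.g. by cofactor expansion or by noting that A is similar to its Jordan form J, which has the same characteristic polynomial as A) gives
  χ_A(x) = x^3 + 8*x^2 + 5*x - 50
which factors as (x - 2)*(x + 5)^2. The eigenvalues (with algebraic multiplicities) are λ = -5 with multiplicity 2, λ = 2 with multiplicity 1.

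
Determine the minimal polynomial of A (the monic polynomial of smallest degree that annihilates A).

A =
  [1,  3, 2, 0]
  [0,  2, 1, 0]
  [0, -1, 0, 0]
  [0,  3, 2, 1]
x^3 - 3*x^2 + 3*x - 1

The characteristic polynomial is χ_A(x) = (x - 1)^4, so the eigenvalues are known. The minimal polynomial is
  m_A(x) = Π_λ (x − λ)^{k_λ}
where k_λ is the size of the *largest* Jordan block for λ (equivalently, the smallest k with (A − λI)^k v = 0 for every generalised eigenvector v of λ).

  λ = 1: largest Jordan block has size 3, contributing (x − 1)^3

So m_A(x) = (x - 1)^3 = x^3 - 3*x^2 + 3*x - 1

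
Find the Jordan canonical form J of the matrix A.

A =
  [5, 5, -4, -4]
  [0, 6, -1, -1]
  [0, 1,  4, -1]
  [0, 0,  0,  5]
J_3(5) ⊕ J_1(5)

The characteristic polynomial is
  det(x·I − A) = x^4 - 20*x^3 + 150*x^2 - 500*x + 625 = (x - 5)^4

Eigenvalues and multiplicities (the geometric multiplicity of λ is n − rank(A − λI), which equals the number of Jordan blocks for λ):
  λ = 5: algebraic multiplicity = 4, geometric multiplicity = 2

Determining the block sizes for each eigenvalue:
  λ = 5: with am = 4 and gm = 2, the partition is not yet determined (e.g. several partitions of 4 into 2 parts exist). Let N = A − (5)·I. Computing rank(N^1) = 2, rank(N^2) = 1, rank(N^3) = 0; the number of blocks of size ≥ j is rank(N^{j−1}) − rank(N^j), giving [2, 1, 1]. So we have 1 block(s) of size 3, 1 block(s) of size 1 → block sizes [3, 1]

Assembling the blocks gives a Jordan form
J =
  [5, 1, 0, 0]
  [0, 5, 1, 0]
  [0, 0, 5, 0]
  [0, 0, 0, 5]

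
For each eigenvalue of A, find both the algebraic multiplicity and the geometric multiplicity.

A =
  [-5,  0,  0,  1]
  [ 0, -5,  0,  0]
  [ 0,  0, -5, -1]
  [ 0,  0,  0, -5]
λ = -5: alg = 4, geom = 3

Step 1 — factor the characteristic polynomial to read off the algebraic multiplicities:
  χ_A(x) = (x + 5)^4

Step 2 — compute geometric multiplicities via the rank-nullity identity g(λ) = n − rank(A − λI):
  rank(A − (-5)·I) = 1, so dim ker(A − (-5)·I) = n − 1 = 3

Summary:
  λ = -5: algebraic multiplicity = 4, geometric multiplicity = 3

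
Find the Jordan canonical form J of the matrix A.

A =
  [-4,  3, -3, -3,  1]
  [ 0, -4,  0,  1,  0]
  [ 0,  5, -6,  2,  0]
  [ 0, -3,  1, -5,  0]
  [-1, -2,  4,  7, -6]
J_3(-5) ⊕ J_2(-5)

The characteristic polynomial is
  det(x·I − A) = x^5 + 25*x^4 + 250*x^3 + 1250*x^2 + 3125*x + 3125 = (x + 5)^5

Eigenvalues and multiplicities (the geometric multiplicity of λ is n − rank(A − λI), which equals the number of Jordan blocks for λ):
  λ = -5: algebraic multiplicity = 5, geometric multiplicity = 2

Determining the block sizes for each eigenvalue:
  λ = -5: with am = 5 and gm = 2, the partition is not yet determined (e.g. several partitions of 5 into 2 parts exist). Let N = A − (-5)·I. Computing rank(N^1) = 3, rank(N^2) = 1, rank(N^3) = 0; the number of blocks of size ≥ j is rank(N^{j−1}) − rank(N^j), giving [2, 2, 1]. So we have 1 block(s) of size 3, 1 block(s) of size 2 → block sizes [3, 2]

Assembling the blocks gives a Jordan form
J =
  [-5,  1,  0,  0,  0]
  [ 0, -5,  1,  0,  0]
  [ 0,  0, -5,  0,  0]
  [ 0,  0,  0, -5,  1]
  [ 0,  0,  0,  0, -5]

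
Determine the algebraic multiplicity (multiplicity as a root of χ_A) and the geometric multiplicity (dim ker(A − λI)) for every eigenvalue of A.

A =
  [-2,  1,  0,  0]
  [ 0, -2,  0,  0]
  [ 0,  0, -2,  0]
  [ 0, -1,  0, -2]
λ = -2: alg = 4, geom = 3

Step 1 — factor the characteristic polynomial to read off the algebraic multiplicities:
  χ_A(x) = (x + 2)^4

Step 2 — compute geometric multiplicities via the rank-nullity identity g(λ) = n − rank(A − λI):
  rank(A − (-2)·I) = 1, so dim ker(A − (-2)·I) = n − 1 = 3

Summary:
  λ = -2: algebraic multiplicity = 4, geometric multiplicity = 3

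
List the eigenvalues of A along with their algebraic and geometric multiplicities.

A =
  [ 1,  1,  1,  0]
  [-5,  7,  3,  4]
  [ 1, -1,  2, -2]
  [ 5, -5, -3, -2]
λ = 2: alg = 4, geom = 2

Step 1 — factor the characteristic polynomial to read off the algebraic multiplicities:
  χ_A(x) = (x - 2)^4

Step 2 — compute geometric multiplicities via the rank-nullity identity g(λ) = n − rank(A − λI):
  rank(A − (2)·I) = 2, so dim ker(A − (2)·I) = n − 2 = 2

Summary:
  λ = 2: algebraic multiplicity = 4, geometric multiplicity = 2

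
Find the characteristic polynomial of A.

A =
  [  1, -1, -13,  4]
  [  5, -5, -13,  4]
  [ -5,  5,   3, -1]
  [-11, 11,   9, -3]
x^4 + 4*x^3

Expanding det(x·I − A) (e.g. by cofactor expansion or by noting that A is similar to its Jordan form J, which has the same characteristic polynomial as A) gives
  χ_A(x) = x^4 + 4*x^3
which factors as x^3*(x + 4). The eigenvalues (with algebraic multiplicities) are λ = -4 with multiplicity 1, λ = 0 with multiplicity 3.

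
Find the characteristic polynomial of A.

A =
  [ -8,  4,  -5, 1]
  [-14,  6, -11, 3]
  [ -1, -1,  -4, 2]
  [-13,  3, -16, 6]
x^4

Expanding det(x·I − A) (e.g. by cofactor expansion or by noting that A is similar to its Jordan form J, which has the same characteristic polynomial as A) gives
  χ_A(x) = x^4
which factors as x^4. The eigenvalues (with algebraic multiplicities) are λ = 0 with multiplicity 4.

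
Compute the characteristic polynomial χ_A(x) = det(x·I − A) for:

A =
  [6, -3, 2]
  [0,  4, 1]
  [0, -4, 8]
x^3 - 18*x^2 + 108*x - 216

Expanding det(x·I − A) (e.g. by cofactor expansion or by noting that A is similar to its Jordan form J, which has the same characteristic polynomial as A) gives
  χ_A(x) = x^3 - 18*x^2 + 108*x - 216
which factors as (x - 6)^3. The eigenvalues (with algebraic multiplicities) are λ = 6 with multiplicity 3.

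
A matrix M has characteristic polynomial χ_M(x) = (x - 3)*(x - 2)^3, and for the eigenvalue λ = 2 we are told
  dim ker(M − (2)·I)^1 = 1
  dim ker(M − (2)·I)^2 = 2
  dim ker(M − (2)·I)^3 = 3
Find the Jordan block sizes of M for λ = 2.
Block sizes for λ = 2: [3]

From the dimensions of kernels of powers, the number of Jordan blocks of size at least j is d_j − d_{j−1} where d_j = dim ker(N^j) (with d_0 = 0). Computing the differences gives [1, 1, 1].
The number of blocks of size exactly k is (#blocks of size ≥ k) − (#blocks of size ≥ k + 1), so the partition is: 1 block(s) of size 3.
In nonincreasing order the block sizes are [3].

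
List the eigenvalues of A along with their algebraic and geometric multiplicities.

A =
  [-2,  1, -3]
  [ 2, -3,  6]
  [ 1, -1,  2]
λ = -1: alg = 3, geom = 2

Step 1 — factor the characteristic polynomial to read off the algebraic multiplicities:
  χ_A(x) = (x + 1)^3

Step 2 — compute geometric multiplicities via the rank-nullity identity g(λ) = n − rank(A − λI):
  rank(A − (-1)·I) = 1, so dim ker(A − (-1)·I) = n − 1 = 2

Summary:
  λ = -1: algebraic multiplicity = 3, geometric multiplicity = 2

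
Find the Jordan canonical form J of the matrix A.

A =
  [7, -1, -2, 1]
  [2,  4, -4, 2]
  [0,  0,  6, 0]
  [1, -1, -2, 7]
J_2(6) ⊕ J_1(6) ⊕ J_1(6)

The characteristic polynomial is
  det(x·I − A) = x^4 - 24*x^3 + 216*x^2 - 864*x + 1296 = (x - 6)^4

Eigenvalues and multiplicities (the geometric multiplicity of λ is n − rank(A − λI), which equals the number of Jordan blocks for λ):
  λ = 6: algebraic multiplicity = 4, geometric multiplicity = 3

Determining the block sizes for each eigenvalue:
  λ = 6: 3 blocks summing to 4 forces exactly one block of size 2 and the rest size 1 → block sizes [2, 1, 1]

Assembling the blocks gives a Jordan form
J =
  [6, 1, 0, 0]
  [0, 6, 0, 0]
  [0, 0, 6, 0]
  [0, 0, 0, 6]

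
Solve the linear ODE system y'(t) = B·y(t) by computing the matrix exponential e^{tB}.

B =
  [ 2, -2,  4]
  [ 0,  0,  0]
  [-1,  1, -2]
e^{tB} =
  [2*t + 1, -2*t, 4*t]
  [0, 1, 0]
  [-t, t, 1 - 2*t]

Strategy: write B = P · J · P⁻¹ where J is a Jordan canonical form, so e^{tB} = P · e^{tJ} · P⁻¹, and e^{tJ} can be computed block-by-block.

B has Jordan form
J =
  [0, 1, 0]
  [0, 0, 0]
  [0, 0, 0]
(up to reordering of blocks).

Per-block formulas:
  For a 1×1 block at λ = 0: exp(t · [0]) = [e^(0t)].
  For a 2×2 Jordan block J_2(0): exp(t · J_2(0)) = e^(0t)·(I + t·N), where N is the 2×2 nilpotent shift.

After assembling e^{tJ} and conjugating by P, we get:

e^{tB} =
  [2*t + 1, -2*t, 4*t]
  [0, 1, 0]
  [-t, t, 1 - 2*t]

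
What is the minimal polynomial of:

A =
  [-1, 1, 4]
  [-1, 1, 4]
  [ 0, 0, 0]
x^2

The characteristic polynomial is χ_A(x) = x^3, so the eigenvalues are known. The minimal polynomial is
  m_A(x) = Π_λ (x − λ)^{k_λ}
where k_λ is the size of the *largest* Jordan block for λ (equivalently, the smallest k with (A − λI)^k v = 0 for every generalised eigenvector v of λ).

  λ = 0: largest Jordan block has size 2, contributing (x − 0)^2

So m_A(x) = x^2 = x^2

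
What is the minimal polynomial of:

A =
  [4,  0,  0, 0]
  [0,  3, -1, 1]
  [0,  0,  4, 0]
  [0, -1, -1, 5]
x^2 - 8*x + 16

The characteristic polynomial is χ_A(x) = (x - 4)^4, so the eigenvalues are known. The minimal polynomial is
  m_A(x) = Π_λ (x − λ)^{k_λ}
where k_λ is the size of the *largest* Jordan block for λ (equivalently, the smallest k with (A − λI)^k v = 0 for every generalised eigenvector v of λ).

  λ = 4: largest Jordan block has size 2, contributing (x − 4)^2

So m_A(x) = (x - 4)^2 = x^2 - 8*x + 16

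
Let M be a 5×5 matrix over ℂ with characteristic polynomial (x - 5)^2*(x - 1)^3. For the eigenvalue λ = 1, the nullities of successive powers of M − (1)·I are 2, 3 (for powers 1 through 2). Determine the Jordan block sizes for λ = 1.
Block sizes for λ = 1: [2, 1]

From the dimensions of kernels of powers, the number of Jordan blocks of size at least j is d_j − d_{j−1} where d_j = dim ker(N^j) (with d_0 = 0). Computing the differences gives [2, 1].
The number of blocks of size exactly k is (#blocks of size ≥ k) − (#blocks of size ≥ k + 1), so the partition is: 1 block(s) of size 1, 1 block(s) of size 2.
In nonincreasing order the block sizes are [2, 1].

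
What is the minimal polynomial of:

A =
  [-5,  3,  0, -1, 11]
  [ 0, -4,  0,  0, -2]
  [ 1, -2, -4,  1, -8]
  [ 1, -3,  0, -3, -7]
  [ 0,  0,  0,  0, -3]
x^3 + 11*x^2 + 40*x + 48

The characteristic polynomial is χ_A(x) = (x + 3)*(x + 4)^4, so the eigenvalues are known. The minimal polynomial is
  m_A(x) = Π_λ (x − λ)^{k_λ}
where k_λ is the size of the *largest* Jordan block for λ (equivalently, the smallest k with (A − λI)^k v = 0 for every generalised eigenvector v of λ).

  λ = -4: largest Jordan block has size 2, contributing (x + 4)^2
  λ = -3: largest Jordan block has size 1, contributing (x + 3)

So m_A(x) = (x + 3)*(x + 4)^2 = x^3 + 11*x^2 + 40*x + 48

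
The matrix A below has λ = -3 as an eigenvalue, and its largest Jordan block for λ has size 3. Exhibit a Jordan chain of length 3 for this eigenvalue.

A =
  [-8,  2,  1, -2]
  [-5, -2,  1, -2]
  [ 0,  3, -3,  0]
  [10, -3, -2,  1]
A Jordan chain for λ = -3 of length 3:
v_1 = (-5, 0, -15, 5)ᵀ
v_2 = (-5, -5, 0, 10)ᵀ
v_3 = (1, 0, 0, 0)ᵀ

Let N = A − (-3)·I. We want v_3 with N^3 v_3 = 0 but N^2 v_3 ≠ 0; then v_{j-1} := N · v_j for j = 3, …, 2.

Pick v_3 = (1, 0, 0, 0)ᵀ.
Then v_2 = N · v_3 = (-5, -5, 0, 10)ᵀ.
Then v_1 = N · v_2 = (-5, 0, -15, 5)ᵀ.

Sanity check: (A − (-3)·I) v_1 = (0, 0, 0, 0)ᵀ = 0. ✓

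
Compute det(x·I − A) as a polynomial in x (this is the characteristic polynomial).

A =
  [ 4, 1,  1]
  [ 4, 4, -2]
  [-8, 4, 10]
x^3 - 18*x^2 + 108*x - 216

Expanding det(x·I − A) (e.g. by cofactor expansion or by noting that A is similar to its Jordan form J, which has the same characteristic polynomial as A) gives
  χ_A(x) = x^3 - 18*x^2 + 108*x - 216
which factors as (x - 6)^3. The eigenvalues (with algebraic multiplicities) are λ = 6 with multiplicity 3.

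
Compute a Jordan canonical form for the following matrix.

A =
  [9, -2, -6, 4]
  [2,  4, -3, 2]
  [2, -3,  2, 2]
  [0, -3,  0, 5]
J_3(5) ⊕ J_1(5)

The characteristic polynomial is
  det(x·I − A) = x^4 - 20*x^3 + 150*x^2 - 500*x + 625 = (x - 5)^4

Eigenvalues and multiplicities (the geometric multiplicity of λ is n − rank(A − λI), which equals the number of Jordan blocks for λ):
  λ = 5: algebraic multiplicity = 4, geometric multiplicity = 2

Determining the block sizes for each eigenvalue:
  λ = 5: with am = 4 and gm = 2, the partition is not yet determined (e.g. several partitions of 4 into 2 parts exist). Let N = A − (5)·I. Computing rank(N^1) = 2, rank(N^2) = 1, rank(N^3) = 0; the number of blocks of size ≥ j is rank(N^{j−1}) − rank(N^j), giving [2, 1, 1]. So we have 1 block(s) of size 3, 1 block(s) of size 1 → block sizes [3, 1]

Assembling the blocks gives a Jordan form
J =
  [5, 1, 0, 0]
  [0, 5, 1, 0]
  [0, 0, 5, 0]
  [0, 0, 0, 5]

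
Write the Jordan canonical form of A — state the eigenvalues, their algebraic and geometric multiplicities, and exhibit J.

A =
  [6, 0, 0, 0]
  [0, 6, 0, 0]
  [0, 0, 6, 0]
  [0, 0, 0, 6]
J_1(6) ⊕ J_1(6) ⊕ J_1(6) ⊕ J_1(6)

The characteristic polynomial is
  det(x·I − A) = x^4 - 24*x^3 + 216*x^2 - 864*x + 1296 = (x - 6)^4

Eigenvalues and multiplicities (the geometric multiplicity of λ is n − rank(A − λI), which equals the number of Jordan blocks for λ):
  λ = 6: algebraic multiplicity = 4, geometric multiplicity = 4

Determining the block sizes for each eigenvalue:
  λ = 6: gm = am = 4, so every block has size 1 → block sizes [1, 1, 1, 1]

Assembling the blocks gives a Jordan form
J =
  [6, 0, 0, 0]
  [0, 6, 0, 0]
  [0, 0, 6, 0]
  [0, 0, 0, 6]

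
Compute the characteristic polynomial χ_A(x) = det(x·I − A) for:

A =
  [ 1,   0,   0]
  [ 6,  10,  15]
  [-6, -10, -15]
x^3 + 4*x^2 - 5*x

Expanding det(x·I − A) (e.g. by cofactor expansion or by noting that A is similar to its Jordan form J, which has the same characteristic polynomial as A) gives
  χ_A(x) = x^3 + 4*x^2 - 5*x
which factors as x*(x - 1)*(x + 5). The eigenvalues (with algebraic multiplicities) are λ = -5 with multiplicity 1, λ = 0 with multiplicity 1, λ = 1 with multiplicity 1.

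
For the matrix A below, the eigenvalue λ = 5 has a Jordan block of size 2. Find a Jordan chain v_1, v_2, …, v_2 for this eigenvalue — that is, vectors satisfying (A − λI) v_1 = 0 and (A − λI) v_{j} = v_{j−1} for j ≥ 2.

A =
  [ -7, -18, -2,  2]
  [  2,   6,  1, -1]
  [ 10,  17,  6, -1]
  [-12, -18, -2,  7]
A Jordan chain for λ = 5 of length 2:
v_1 = (-6, 3, 3, -6)ᵀ
v_2 = (2, -1, 0, 0)ᵀ

Let N = A − (5)·I. We want v_2 with N^2 v_2 = 0 but N^1 v_2 ≠ 0; then v_{j-1} := N · v_j for j = 2, …, 2.

Pick v_2 = (2, -1, 0, 0)ᵀ.
Then v_1 = N · v_2 = (-6, 3, 3, -6)ᵀ.

Sanity check: (A − (5)·I) v_1 = (0, 0, 0, 0)ᵀ = 0. ✓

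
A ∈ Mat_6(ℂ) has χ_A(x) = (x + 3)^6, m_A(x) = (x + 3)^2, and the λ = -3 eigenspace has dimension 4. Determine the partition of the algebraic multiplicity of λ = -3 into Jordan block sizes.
Block sizes for λ = -3: [2, 2, 1, 1]

Step 1 — from the characteristic polynomial, algebraic multiplicity of λ = -3 is 6. From dim ker(A − (-3)·I) = 4, there are exactly 4 Jordan blocks for λ = -3.
Step 2 — from the minimal polynomial, the factor (x + 3)^2 tells us the largest block for λ = -3 has size 2.
Step 3 — with total size 6, 4 blocks, and largest block 2, the block sizes (in nonincreasing order) are [2, 2, 1, 1].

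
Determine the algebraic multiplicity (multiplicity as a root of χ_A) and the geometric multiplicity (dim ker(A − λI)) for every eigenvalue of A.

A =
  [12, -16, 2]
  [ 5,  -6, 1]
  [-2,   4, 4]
λ = 2: alg = 1, geom = 1; λ = 4: alg = 2, geom = 1

Step 1 — factor the characteristic polynomial to read off the algebraic multiplicities:
  χ_A(x) = (x - 4)^2*(x - 2)

Step 2 — compute geometric multiplicities via the rank-nullity identity g(λ) = n − rank(A − λI):
  rank(A − (2)·I) = 2, so dim ker(A − (2)·I) = n − 2 = 1
  rank(A − (4)·I) = 2, so dim ker(A − (4)·I) = n − 2 = 1

Summary:
  λ = 2: algebraic multiplicity = 1, geometric multiplicity = 1
  λ = 4: algebraic multiplicity = 2, geometric multiplicity = 1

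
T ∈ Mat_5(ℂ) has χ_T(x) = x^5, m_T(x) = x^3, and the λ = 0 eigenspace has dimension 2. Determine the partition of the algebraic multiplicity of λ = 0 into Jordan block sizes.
Block sizes for λ = 0: [3, 2]

Step 1 — from the characteristic polynomial, algebraic multiplicity of λ = 0 is 5. From dim ker(T − (0)·I) = 2, there are exactly 2 Jordan blocks for λ = 0.
Step 2 — from the minimal polynomial, the factor (x − 0)^3 tells us the largest block for λ = 0 has size 3.
Step 3 — with total size 5, 2 blocks, and largest block 3, the block sizes (in nonincreasing order) are [3, 2].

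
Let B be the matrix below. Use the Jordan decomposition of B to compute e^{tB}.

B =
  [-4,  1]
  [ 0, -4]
e^{tB} =
  [exp(-4*t), t*exp(-4*t)]
  [0, exp(-4*t)]

Strategy: write B = P · J · P⁻¹ where J is a Jordan canonical form, so e^{tB} = P · e^{tJ} · P⁻¹, and e^{tJ} can be computed block-by-block.

B has Jordan form
J =
  [-4,  1]
  [ 0, -4]
(up to reordering of blocks).

Per-block formulas:
  For a 2×2 Jordan block J_2(-4): exp(t · J_2(-4)) = e^(-4t)·(I + t·N), where N is the 2×2 nilpotent shift.

After assembling e^{tJ} and conjugating by P, we get:

e^{tB} =
  [exp(-4*t), t*exp(-4*t)]
  [0, exp(-4*t)]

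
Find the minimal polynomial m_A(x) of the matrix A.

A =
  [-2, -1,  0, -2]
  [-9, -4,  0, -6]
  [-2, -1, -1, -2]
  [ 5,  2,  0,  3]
x^3 + 3*x^2 + 3*x + 1

The characteristic polynomial is χ_A(x) = (x + 1)^4, so the eigenvalues are known. The minimal polynomial is
  m_A(x) = Π_λ (x − λ)^{k_λ}
where k_λ is the size of the *largest* Jordan block for λ (equivalently, the smallest k with (A − λI)^k v = 0 for every generalised eigenvector v of λ).

  λ = -1: largest Jordan block has size 3, contributing (x + 1)^3

So m_A(x) = (x + 1)^3 = x^3 + 3*x^2 + 3*x + 1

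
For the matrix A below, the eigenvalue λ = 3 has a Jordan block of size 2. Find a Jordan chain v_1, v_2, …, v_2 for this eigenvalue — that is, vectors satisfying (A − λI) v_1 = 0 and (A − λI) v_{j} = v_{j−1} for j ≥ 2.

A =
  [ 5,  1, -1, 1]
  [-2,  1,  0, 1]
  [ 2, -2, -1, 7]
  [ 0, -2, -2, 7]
A Jordan chain for λ = 3 of length 2:
v_1 = (2, -2, 2, 0)ᵀ
v_2 = (1, 0, 0, 0)ᵀ

Let N = A − (3)·I. We want v_2 with N^2 v_2 = 0 but N^1 v_2 ≠ 0; then v_{j-1} := N · v_j for j = 2, …, 2.

Pick v_2 = (1, 0, 0, 0)ᵀ.
Then v_1 = N · v_2 = (2, -2, 2, 0)ᵀ.

Sanity check: (A − (3)·I) v_1 = (0, 0, 0, 0)ᵀ = 0. ✓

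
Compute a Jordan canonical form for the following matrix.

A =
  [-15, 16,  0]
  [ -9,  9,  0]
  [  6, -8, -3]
J_2(-3) ⊕ J_1(-3)

The characteristic polynomial is
  det(x·I − A) = x^3 + 9*x^2 + 27*x + 27 = (x + 3)^3

Eigenvalues and multiplicities (the geometric multiplicity of λ is n − rank(A − λI), which equals the number of Jordan blocks for λ):
  λ = -3: algebraic multiplicity = 3, geometric multiplicity = 2

Determining the block sizes for each eigenvalue:
  λ = -3: 2 blocks summing to 3 forces exactly one block of size 2 and the rest size 1 → block sizes [2, 1]

Assembling the blocks gives a Jordan form
J =
  [-3,  1,  0]
  [ 0, -3,  0]
  [ 0,  0, -3]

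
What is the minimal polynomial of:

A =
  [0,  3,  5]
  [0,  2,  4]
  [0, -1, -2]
x^3

The characteristic polynomial is χ_A(x) = x^3, so the eigenvalues are known. The minimal polynomial is
  m_A(x) = Π_λ (x − λ)^{k_λ}
where k_λ is the size of the *largest* Jordan block for λ (equivalently, the smallest k with (A − λI)^k v = 0 for every generalised eigenvector v of λ).

  λ = 0: largest Jordan block has size 3, contributing (x − 0)^3

So m_A(x) = x^3 = x^3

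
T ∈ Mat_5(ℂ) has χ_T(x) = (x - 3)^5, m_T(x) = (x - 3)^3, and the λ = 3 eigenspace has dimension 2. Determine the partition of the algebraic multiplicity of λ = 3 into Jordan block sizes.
Block sizes for λ = 3: [3, 2]

Step 1 — from the characteristic polynomial, algebraic multiplicity of λ = 3 is 5. From dim ker(T − (3)·I) = 2, there are exactly 2 Jordan blocks for λ = 3.
Step 2 — from the minimal polynomial, the factor (x − 3)^3 tells us the largest block for λ = 3 has size 3.
Step 3 — with total size 5, 2 blocks, and largest block 3, the block sizes (in nonincreasing order) are [3, 2].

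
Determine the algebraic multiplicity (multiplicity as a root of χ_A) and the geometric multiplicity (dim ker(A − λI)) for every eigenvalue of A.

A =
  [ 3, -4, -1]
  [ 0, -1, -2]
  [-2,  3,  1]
λ = 1: alg = 3, geom = 1

Step 1 — factor the characteristic polynomial to read off the algebraic multiplicities:
  χ_A(x) = (x - 1)^3

Step 2 — compute geometric multiplicities via the rank-nullity identity g(λ) = n − rank(A − λI):
  rank(A − (1)·I) = 2, so dim ker(A − (1)·I) = n − 2 = 1

Summary:
  λ = 1: algebraic multiplicity = 3, geometric multiplicity = 1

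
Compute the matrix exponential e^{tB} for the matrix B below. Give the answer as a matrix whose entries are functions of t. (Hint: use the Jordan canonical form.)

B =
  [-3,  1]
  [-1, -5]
e^{tB} =
  [t*exp(-4*t) + exp(-4*t), t*exp(-4*t)]
  [-t*exp(-4*t), -t*exp(-4*t) + exp(-4*t)]

Strategy: write B = P · J · P⁻¹ where J is a Jordan canonical form, so e^{tB} = P · e^{tJ} · P⁻¹, and e^{tJ} can be computed block-by-block.

B has Jordan form
J =
  [-4,  1]
  [ 0, -4]
(up to reordering of blocks).

Per-block formulas:
  For a 2×2 Jordan block J_2(-4): exp(t · J_2(-4)) = e^(-4t)·(I + t·N), where N is the 2×2 nilpotent shift.

After assembling e^{tJ} and conjugating by P, we get:

e^{tB} =
  [t*exp(-4*t) + exp(-4*t), t*exp(-4*t)]
  [-t*exp(-4*t), -t*exp(-4*t) + exp(-4*t)]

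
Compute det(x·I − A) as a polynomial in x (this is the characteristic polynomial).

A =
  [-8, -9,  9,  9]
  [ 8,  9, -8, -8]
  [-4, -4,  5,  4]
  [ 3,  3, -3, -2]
x^4 - 4*x^3 + 6*x^2 - 4*x + 1

Expanding det(x·I − A) (e.g. by cofactor expansion or by noting that A is similar to its Jordan form J, which has the same characteristic polynomial as A) gives
  χ_A(x) = x^4 - 4*x^3 + 6*x^2 - 4*x + 1
which factors as (x - 1)^4. The eigenvalues (with algebraic multiplicities) are λ = 1 with multiplicity 4.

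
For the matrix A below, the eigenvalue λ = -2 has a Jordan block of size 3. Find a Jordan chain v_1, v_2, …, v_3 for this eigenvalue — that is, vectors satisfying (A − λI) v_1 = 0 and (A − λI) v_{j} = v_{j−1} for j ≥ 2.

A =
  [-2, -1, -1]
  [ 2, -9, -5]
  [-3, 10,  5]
A Jordan chain for λ = -2 of length 3:
v_1 = (1, 1, -1)ᵀ
v_2 = (0, 2, -3)ᵀ
v_3 = (1, 0, 0)ᵀ

Let N = A − (-2)·I. We want v_3 with N^3 v_3 = 0 but N^2 v_3 ≠ 0; then v_{j-1} := N · v_j for j = 3, …, 2.

Pick v_3 = (1, 0, 0)ᵀ.
Then v_2 = N · v_3 = (0, 2, -3)ᵀ.
Then v_1 = N · v_2 = (1, 1, -1)ᵀ.

Sanity check: (A − (-2)·I) v_1 = (0, 0, 0)ᵀ = 0. ✓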